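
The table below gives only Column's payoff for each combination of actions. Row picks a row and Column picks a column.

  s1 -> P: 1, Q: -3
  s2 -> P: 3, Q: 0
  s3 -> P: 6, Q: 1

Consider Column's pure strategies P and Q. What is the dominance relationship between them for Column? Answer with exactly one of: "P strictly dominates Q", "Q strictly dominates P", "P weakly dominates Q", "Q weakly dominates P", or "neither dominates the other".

P strictly dominates Q

P's payoffs vs Q's, by Row's action — s1: 1>-3, s2: 3>0, s3: 6>1.
Every comparison favours P, so P strictly dominates Q.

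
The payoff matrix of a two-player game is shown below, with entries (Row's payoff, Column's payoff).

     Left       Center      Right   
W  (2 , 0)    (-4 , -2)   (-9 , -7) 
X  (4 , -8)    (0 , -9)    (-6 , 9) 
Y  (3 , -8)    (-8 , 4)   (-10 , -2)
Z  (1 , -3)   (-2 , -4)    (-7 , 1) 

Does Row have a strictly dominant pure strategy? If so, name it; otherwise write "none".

X vs W: Left: 4>2, Center: 0>-4, Right: -6>-9.
X vs Y: Left: 4>3, Center: 0>-8, Right: -6>-10.
X vs Z: Left: 4>1, Center: 0>-2, Right: -6>-7.
X strictly beats every other strategy against every opponent action, so it is strictly dominant.

X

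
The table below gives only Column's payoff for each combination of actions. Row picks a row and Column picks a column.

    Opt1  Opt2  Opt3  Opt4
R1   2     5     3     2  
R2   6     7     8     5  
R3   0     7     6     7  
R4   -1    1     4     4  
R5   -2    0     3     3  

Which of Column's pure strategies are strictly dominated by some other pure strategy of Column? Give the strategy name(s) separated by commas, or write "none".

Opt1

Opt2 strictly dominates Opt1 — R1: 5>2, R2: 7>6, R3: 7>0, R4: 1>-1, R5: 0>-2.
Opt2 is not dominated — it holds its own against Opt1 at R1 (5>2); Opt3 at R1 (5>3); Opt4 at R1 (5>2).
Opt3 is not dominated — it holds its own against Opt1 at R1 (3>2); Opt2 at R2 (8>7); Opt4 at R1 (3>2).
Nothing dominates Opt4: Opt1 at R1 (2=2); Opt2 at R3 (7=7); Opt3 at R3 (7>6).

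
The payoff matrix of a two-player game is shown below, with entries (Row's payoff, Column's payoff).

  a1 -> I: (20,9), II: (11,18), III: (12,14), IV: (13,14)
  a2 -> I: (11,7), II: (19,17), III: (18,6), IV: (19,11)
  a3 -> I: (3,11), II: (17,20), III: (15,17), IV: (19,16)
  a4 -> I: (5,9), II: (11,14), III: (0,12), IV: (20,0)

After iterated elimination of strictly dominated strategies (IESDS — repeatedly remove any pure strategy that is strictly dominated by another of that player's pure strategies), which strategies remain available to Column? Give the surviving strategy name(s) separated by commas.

Column I is eliminated: II beats it against every remaining row (a1: 18>9, a2: 17>7, a3: 20>11, a4: 14>9).
Row's strategy a1 is strictly dominated by a2 (II: 19>11, III: 18>12, IV: 19>13) and is removed.
Column's strategy III is strictly dominated by II (a2: 17>6, a3: 20>17, a4: 14>12) and is removed.
Column IV is eliminated: II beats it against every remaining row (a2: 17>11, a3: 20>16, a4: 14>0).
Row a3 is eliminated: a2 beats it against every remaining column (II: 19>17).
Row's strategy a4 is strictly dominated by a2 (II: 19>11) and is removed.
Among the remaining strategies, none is strictly dominated by another pure strategy of the same player, so the elimination stops.
Surviving strategies — Row: {a2}; Column: {II}.

II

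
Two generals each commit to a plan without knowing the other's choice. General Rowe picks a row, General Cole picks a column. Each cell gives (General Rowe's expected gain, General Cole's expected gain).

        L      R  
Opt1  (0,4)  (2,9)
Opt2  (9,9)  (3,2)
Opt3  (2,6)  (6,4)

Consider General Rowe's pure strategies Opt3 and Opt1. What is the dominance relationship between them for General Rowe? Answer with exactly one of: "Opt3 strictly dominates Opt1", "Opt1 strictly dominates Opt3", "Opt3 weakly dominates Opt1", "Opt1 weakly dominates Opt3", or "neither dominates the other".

Opt3 strictly dominates Opt1

Opt3's payoffs vs Opt1's, by General Cole's action — L: 2>0, R: 6>2.
Every comparison favours Opt3, so Opt3 strictly dominates Opt1.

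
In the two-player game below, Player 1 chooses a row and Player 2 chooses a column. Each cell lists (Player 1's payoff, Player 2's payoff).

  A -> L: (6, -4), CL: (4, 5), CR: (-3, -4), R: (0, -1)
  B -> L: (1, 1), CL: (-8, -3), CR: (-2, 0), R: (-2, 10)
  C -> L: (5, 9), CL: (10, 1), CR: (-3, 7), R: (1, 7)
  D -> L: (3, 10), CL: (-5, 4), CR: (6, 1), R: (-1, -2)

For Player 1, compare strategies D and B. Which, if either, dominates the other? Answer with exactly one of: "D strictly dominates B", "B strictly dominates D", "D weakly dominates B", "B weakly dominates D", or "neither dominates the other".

D's payoffs vs B's, by Player 2's action — L: 3>1, CL: -5>-8, CR: 6>-2, R: -1>-2.
Every comparison favours D, so D strictly dominates B.

D strictly dominates B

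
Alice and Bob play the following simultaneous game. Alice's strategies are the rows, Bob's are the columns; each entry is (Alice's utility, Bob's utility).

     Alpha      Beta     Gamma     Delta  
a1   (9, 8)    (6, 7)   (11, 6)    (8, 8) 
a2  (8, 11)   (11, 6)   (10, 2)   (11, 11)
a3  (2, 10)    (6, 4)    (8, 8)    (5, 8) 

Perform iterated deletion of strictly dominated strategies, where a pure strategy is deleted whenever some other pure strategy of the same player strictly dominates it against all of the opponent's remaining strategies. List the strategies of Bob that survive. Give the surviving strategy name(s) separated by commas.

Row a3 is eliminated: a2 beats it against every remaining column (Alpha: 8>2, Beta: 11>6, Gamma: 10>8, Delta: 11>5).
Column Beta is eliminated: Alpha beats it against every remaining row (a1: 8>7, a2: 11>6).
Column Gamma is eliminated: Alpha beats it against every remaining row (a1: 8>6, a2: 11>2).
Among the remaining strategies, none is strictly dominated by another pure strategy of the same player, so the elimination stops.
Surviving strategies — Alice: {a1, a2}; Bob: {Alpha, Delta}.

Alpha, Delta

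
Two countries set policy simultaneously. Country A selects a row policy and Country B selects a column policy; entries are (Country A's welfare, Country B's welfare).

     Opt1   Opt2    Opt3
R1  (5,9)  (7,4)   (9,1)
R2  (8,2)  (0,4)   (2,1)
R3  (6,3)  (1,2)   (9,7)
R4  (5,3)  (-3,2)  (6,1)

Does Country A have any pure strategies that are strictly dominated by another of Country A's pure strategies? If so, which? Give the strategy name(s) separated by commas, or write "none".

R1 is not dominated — it holds its own against R2 at Opt2 (7>0); R3 at Opt2 (7>1); R4 at Opt1 (5=5).
R2 is not dominated — it holds its own against R1 at Opt1 (8>5); R3 at Opt1 (8>6); R4 at Opt1 (8>5).
Nothing dominates R3: R1 at Opt1 (6>5); R2 at Opt2 (1>0); R4 at Opt1 (6>5).
R4 is strictly dominated by R3 (Opt1: 6>5, Opt2: 1>-3, Opt3: 9>6).

R4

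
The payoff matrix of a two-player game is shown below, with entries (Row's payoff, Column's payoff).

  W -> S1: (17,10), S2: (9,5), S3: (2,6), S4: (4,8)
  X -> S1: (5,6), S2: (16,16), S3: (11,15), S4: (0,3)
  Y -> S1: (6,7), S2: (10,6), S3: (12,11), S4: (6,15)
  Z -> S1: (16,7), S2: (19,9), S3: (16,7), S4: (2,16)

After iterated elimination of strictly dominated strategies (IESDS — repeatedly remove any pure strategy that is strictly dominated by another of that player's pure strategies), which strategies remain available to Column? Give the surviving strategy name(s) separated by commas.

Row X is eliminated: Z beats it against every remaining column (S1: 16>5, S2: 19>16, S3: 16>11, S4: 2>0).
Column S2 is eliminated: S4 beats it against every remaining row (W: 8>5, Y: 15>6, Z: 16>9).
Column's strategy S3 is strictly dominated by S4 (W: 8>6, Y: 15>11, Z: 16>7) and is removed.
Row Z is eliminated: W beats it against every remaining column (S1: 17>16, S4: 4>2).
Among the remaining strategies, none is strictly dominated by another pure strategy of the same player, so the elimination stops.
Surviving strategies — Row: {W, Y}; Column: {S1, S4}.

S1, S4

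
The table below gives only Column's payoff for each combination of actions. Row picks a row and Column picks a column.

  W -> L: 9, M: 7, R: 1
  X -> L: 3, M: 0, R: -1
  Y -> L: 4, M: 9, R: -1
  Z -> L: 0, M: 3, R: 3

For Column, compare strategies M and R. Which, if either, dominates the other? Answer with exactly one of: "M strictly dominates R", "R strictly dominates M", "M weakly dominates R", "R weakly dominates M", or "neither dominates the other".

M weakly dominates R

M's payoffs vs R's, by Row's action — W: 7>1, X: 0>-1, Y: 9>-1, Z: 3=3.
M is at least as good everywhere and strictly better somewhere (tied only at Z), so M weakly but not strictly dominates R.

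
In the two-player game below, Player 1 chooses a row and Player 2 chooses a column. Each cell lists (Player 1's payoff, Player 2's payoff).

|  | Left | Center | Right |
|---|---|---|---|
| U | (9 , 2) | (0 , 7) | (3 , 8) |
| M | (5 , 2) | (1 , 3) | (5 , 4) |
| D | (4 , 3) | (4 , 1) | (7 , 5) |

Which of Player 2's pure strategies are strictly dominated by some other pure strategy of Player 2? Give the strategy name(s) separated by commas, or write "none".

Left, Center

Left is strictly dominated by Right (U: 8>2, M: 4>2, D: 5>3).
Center is strictly dominated by Right (U: 8>7, M: 4>3, D: 5>1).
Right is not dominated — it holds its own against Left at U (8>2); Center at U (8>7).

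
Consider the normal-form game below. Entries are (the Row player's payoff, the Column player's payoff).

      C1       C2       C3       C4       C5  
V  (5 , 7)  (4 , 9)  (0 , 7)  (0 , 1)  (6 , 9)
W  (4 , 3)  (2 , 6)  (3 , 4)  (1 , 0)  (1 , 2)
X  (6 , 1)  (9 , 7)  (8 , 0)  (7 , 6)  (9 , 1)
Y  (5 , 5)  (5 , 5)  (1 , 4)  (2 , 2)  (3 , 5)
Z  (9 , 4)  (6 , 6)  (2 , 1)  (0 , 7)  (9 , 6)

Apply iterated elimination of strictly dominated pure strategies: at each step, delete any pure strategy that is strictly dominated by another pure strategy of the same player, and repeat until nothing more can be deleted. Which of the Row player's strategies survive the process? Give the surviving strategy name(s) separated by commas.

The Row player's strategy V is strictly dominated by X (C1: 6>5, C2: 9>4, C3: 8>0, C4: 7>0, C5: 9>6) and is removed.
For the Row player, X strictly dominates W on the remaining columns (C1: 6>4, C2: 9>2, C3: 8>3, C4: 7>1, C5: 9>1); eliminate W.
Row Y is eliminated: X beats it against every remaining column (C1: 6>5, C2: 9>5, C3: 8>1, C4: 7>2, C5: 9>3).
Column C1 is eliminated: C2 beats it against every remaining row (X: 7>1, Z: 6>4).
The Column player's strategy C3 is strictly dominated by C2 (X: 7>0, Z: 6>1) and is removed.
The Column player's strategy C5 is strictly dominated by C4 (X: 6>1, Z: 7>6) and is removed.
Row Z is eliminated: X beats it against every remaining column (C2: 9>6, C4: 7>0).
Column C4 is eliminated: C2 beats it against every remaining row (X: 7>6).
Among the remaining strategies, none is strictly dominated by another pure strategy of the same player, so the elimination stops.
Surviving strategies — the Row player: {X}; the Column player: {C2}.

X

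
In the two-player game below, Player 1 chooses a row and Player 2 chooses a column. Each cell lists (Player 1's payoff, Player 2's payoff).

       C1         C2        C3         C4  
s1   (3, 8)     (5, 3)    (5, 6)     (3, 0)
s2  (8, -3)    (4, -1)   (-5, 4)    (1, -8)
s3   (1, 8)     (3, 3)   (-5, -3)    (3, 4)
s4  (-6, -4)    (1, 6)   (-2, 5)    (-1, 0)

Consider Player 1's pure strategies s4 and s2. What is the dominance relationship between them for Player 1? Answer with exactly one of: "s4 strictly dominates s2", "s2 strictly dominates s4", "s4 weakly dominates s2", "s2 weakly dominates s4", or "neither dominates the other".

neither dominates the other

s4's payoffs vs s2's, by Player 2's action — C1: -6<8, C2: 1<4, C3: -2>-5, C4: -1<1.
s4 does better at C3 but worse at C1, C2, C4; neither strategy dominates the other.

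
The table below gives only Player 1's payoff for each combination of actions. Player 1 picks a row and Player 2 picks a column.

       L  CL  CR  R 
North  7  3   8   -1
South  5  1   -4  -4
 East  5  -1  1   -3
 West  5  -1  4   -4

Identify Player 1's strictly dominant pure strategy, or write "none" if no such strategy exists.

North vs South: L: 7>5, CL: 3>1, CR: 8>-4, R: -1>-4.
North vs East: L: 7>5, CL: 3>-1, CR: 8>1, R: -1>-3.
North vs West: L: 7>5, CL: 3>-1, CR: 8>4, R: -1>-4.
North strictly beats every other strategy against every opponent action, so it is strictly dominant.

North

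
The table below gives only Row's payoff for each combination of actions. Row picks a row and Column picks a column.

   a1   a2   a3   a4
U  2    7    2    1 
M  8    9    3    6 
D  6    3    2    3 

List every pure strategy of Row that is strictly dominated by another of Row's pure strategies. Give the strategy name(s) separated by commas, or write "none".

U, D

U is strictly dominated by M (a1: 8>2, a2: 9>7, a3: 3>2, a4: 6>1).
M is not dominated — it holds its own against U at a1 (8>2); D at a1 (8>6).
D: dominated, since M does at least as well everywhere (a1: 8>6, a2: 9>3, a3: 3>2, a4: 6>3).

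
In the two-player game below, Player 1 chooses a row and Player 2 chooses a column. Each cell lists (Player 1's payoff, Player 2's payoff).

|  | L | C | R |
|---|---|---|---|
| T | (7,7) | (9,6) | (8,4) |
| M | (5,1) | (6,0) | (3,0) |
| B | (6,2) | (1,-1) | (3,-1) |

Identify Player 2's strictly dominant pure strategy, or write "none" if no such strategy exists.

L

L vs C: T: 7>6, M: 1>0, B: 2>-1.
L vs R: T: 7>4, M: 1>0, B: 2>-1.
L strictly beats every other strategy against every opponent action, so it is strictly dominant.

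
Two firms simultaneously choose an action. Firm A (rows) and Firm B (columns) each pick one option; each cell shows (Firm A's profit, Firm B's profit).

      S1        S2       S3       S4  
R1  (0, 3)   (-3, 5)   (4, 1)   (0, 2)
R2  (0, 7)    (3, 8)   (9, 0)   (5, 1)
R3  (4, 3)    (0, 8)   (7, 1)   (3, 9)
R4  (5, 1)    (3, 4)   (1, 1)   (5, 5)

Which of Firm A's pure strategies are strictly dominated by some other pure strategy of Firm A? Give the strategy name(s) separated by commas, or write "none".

R1 is strictly dominated by R3 (S1: 4>0, S2: 0>-3, S3: 7>4, S4: 3>0).
R2: no other strategy beats it everywhere (R1 at S1 (0=0); R3 at S2 (3>0); R4 at S2 (3=3)).
R3: no other strategy beats it everywhere (R1 at S1 (4>0); R2 at S1 (4>0); R4 at S3 (7>1)).
R4 is not dominated — it holds its own against R1 at S1 (5>0); R2 at S1 (5>0); R3 at S1 (5>4).

R1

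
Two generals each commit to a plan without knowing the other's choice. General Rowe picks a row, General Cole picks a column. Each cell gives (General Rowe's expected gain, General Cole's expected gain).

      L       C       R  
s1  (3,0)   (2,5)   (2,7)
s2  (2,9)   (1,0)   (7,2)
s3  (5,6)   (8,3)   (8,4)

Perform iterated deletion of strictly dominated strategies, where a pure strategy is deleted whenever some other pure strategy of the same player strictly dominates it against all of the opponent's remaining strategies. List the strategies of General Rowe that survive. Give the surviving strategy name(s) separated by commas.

Row s1 is eliminated: s3 beats it against every remaining column (L: 5>3, C: 8>2, R: 8>2).
General Rowe's strategy s2 is strictly dominated by s3 (L: 5>2, C: 8>1, R: 8>7) and is removed.
General Cole's strategy C is strictly dominated by L (s3: 6>3) and is removed.
Column R is eliminated: L beats it against every remaining row (s3: 6>4).
Among the remaining strategies, none is strictly dominated by another pure strategy of the same player, so the elimination stops.
Surviving strategies — General Rowe: {s3}; General Cole: {L}.

s3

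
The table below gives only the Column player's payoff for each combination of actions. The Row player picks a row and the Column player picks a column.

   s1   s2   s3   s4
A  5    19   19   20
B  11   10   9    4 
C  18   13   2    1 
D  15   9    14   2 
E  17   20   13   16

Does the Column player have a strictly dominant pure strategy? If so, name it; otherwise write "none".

none

s1 fails to dominate s2 at A (5<19).
s2 fails to dominate s1 at B (10<11).
s3 fails to dominate s1 at B (9<11).
s4 fails to dominate s1 at B (4<11).
No single strategy dominates all the others.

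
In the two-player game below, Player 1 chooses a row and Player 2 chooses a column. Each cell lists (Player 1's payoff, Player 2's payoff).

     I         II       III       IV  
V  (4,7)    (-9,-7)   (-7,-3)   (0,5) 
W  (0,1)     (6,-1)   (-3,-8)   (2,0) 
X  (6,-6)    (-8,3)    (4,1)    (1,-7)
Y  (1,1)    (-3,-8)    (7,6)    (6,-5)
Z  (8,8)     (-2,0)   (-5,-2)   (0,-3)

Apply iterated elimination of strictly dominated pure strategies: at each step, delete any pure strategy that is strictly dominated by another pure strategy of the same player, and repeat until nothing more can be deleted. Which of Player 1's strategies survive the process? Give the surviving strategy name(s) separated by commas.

Row V is eliminated: X beats it against every remaining column (I: 6>4, II: -8>-9, III: 4>-7, IV: 1>0).
Player 2's strategy IV is strictly dominated by I (W: 1>0, X: -6>-7, Y: 1>-5, Z: 8>-3) and is removed.
Among the remaining strategies, none is strictly dominated by another pure strategy of the same player, so the elimination stops.
Surviving strategies — Player 1: {W, X, Y, Z}; Player 2: {I, II, III}.

W, X, Y, Z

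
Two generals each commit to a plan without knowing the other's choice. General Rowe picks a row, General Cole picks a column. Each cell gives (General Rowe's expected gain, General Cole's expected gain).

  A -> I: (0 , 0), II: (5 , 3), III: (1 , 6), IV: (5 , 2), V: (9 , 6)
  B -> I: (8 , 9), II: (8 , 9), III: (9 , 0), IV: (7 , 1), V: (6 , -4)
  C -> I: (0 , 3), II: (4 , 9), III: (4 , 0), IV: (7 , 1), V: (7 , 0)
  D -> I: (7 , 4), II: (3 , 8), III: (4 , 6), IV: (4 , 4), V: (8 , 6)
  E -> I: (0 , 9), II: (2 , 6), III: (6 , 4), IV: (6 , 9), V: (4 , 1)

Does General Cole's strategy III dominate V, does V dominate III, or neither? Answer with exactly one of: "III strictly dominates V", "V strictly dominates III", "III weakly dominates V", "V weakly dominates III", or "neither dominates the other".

III's payoffs vs V's, by General Rowe's action — A: 6=6, B: 0>-4, C: 0=0, D: 6=6, E: 4>1.
III is at least as good everywhere and strictly better somewhere (tied only at A, C, D), so III weakly but not strictly dominates V.

III weakly dominates V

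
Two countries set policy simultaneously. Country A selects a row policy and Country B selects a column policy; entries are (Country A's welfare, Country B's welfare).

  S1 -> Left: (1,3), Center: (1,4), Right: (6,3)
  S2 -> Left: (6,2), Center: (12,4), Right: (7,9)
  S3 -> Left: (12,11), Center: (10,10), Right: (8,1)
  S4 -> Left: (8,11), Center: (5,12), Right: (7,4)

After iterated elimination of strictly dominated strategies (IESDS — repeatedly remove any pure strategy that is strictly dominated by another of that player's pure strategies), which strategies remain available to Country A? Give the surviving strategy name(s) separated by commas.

For Country A, S2 strictly dominates S1 on the remaining columns (Left: 6>1, Center: 12>1, Right: 7>6); eliminate S1.
Country A's strategy S4 is strictly dominated by S3 (Left: 12>8, Center: 10>5, Right: 8>7) and is removed.
Among the remaining strategies, none is strictly dominated by another pure strategy of the same player, so the elimination stops.
Surviving strategies — Country A: {S2, S3}; Country B: {Left, Center, Right}.

S2, S3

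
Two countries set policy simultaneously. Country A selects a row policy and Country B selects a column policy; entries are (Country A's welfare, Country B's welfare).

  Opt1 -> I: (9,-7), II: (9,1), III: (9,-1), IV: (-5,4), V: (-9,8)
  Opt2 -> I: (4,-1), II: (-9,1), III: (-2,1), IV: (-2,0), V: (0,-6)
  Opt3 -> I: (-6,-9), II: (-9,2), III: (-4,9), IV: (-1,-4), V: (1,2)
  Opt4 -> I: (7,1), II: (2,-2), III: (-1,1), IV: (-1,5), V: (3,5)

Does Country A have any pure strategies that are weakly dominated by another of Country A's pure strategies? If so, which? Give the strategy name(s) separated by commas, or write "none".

Opt2, Opt3

Opt1 is not dominated — it holds its own against Opt2 at I (9>4); Opt3 at I (9>-6); Opt4 at I (9>7).
Opt2: dominated, since Opt4 does at least as well everywhere (I: 7>4, II: 2>-9, III: -1>-2, IV: -1>-2, V: 3>0).
Opt3: dominated, since Opt4 does at least as well everywhere (I: 7>-6, II: 2>-9, III: -1>-4, IV: -1=-1, V: 3>1).
Nothing dominates Opt4: Opt1 at IV (-1>-5); Opt2 at I (7>4); Opt3 at I (7>-6).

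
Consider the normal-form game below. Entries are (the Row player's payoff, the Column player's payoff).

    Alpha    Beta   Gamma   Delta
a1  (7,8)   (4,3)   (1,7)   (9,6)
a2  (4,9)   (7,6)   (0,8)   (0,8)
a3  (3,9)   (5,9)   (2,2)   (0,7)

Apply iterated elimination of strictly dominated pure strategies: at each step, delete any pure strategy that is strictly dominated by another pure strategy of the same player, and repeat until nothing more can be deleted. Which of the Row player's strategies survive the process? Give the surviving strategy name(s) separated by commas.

Column Gamma is eliminated: Alpha beats it against every remaining row (a1: 8>7, a2: 9>8, a3: 9>2).
The Column player's strategy Delta is strictly dominated by Alpha (a1: 8>6, a2: 9>8, a3: 9>7) and is removed.
For the Row player, a2 strictly dominates a3 on the remaining columns (Alpha: 4>3, Beta: 7>5); eliminate a3.
Column Beta is eliminated: Alpha beats it against every remaining row (a1: 8>3, a2: 9>6).
Row a2 is eliminated: a1 beats it against every remaining column (Alpha: 7>4).
Among the remaining strategies, none is strictly dominated by another pure strategy of the same player, so the elimination stops.
Surviving strategies — the Row player: {a1}; the Column player: {Alpha}.

a1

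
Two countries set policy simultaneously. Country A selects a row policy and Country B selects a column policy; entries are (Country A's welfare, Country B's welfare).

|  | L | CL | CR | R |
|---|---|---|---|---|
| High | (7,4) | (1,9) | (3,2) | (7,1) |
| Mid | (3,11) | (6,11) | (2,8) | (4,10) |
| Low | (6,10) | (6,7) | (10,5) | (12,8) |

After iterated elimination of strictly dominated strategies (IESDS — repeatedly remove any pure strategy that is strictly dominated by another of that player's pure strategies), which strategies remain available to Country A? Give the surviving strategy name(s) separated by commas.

Column CR is eliminated: L beats it against every remaining row (High: 4>2, Mid: 11>8, Low: 10>5).
Column R is eliminated: L beats it against every remaining row (High: 4>1, Mid: 11>10, Low: 10>8).
Among the remaining strategies, none is strictly dominated by another pure strategy of the same player, so the elimination stops.
Surviving strategies — Country A: {High, Mid, Low}; Country B: {L, CL}.

High, Mid, Low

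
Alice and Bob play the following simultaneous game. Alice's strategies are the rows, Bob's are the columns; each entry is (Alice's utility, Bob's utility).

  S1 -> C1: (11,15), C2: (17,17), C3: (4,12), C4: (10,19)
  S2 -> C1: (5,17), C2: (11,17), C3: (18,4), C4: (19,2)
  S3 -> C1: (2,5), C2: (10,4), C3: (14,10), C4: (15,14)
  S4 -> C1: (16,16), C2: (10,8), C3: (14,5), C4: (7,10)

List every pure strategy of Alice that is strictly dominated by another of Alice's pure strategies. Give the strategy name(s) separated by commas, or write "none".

S1 is not dominated — it holds its own against S2 at C1 (11>5); S3 at C1 (11>2); S4 at C2 (17>10).
S2: no other strategy beats it everywhere (S1 at C3 (18>4); S3 at C1 (5>2); S4 at C2 (11>10)).
S3: dominated, since S2 does at least as well everywhere (C1: 5>2, C2: 11>10, C3: 18>14, C4: 19>15).
S4: no other strategy beats it everywhere (S1 at C1 (16>11); S2 at C1 (16>5); S3 at C1 (16>2)).

S3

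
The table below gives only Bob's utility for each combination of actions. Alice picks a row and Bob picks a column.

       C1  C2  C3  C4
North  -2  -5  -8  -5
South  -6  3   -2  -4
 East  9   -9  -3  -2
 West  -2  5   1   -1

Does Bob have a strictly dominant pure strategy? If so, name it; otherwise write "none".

C1 fails to dominate C2 at South (-6<3).
C2 fails to dominate C1 at North (-5<-2).
C3 fails to dominate C1 at North (-8<-2).
C4 fails to dominate C1 at North (-5<-2).
No single strategy dominates all the others.

none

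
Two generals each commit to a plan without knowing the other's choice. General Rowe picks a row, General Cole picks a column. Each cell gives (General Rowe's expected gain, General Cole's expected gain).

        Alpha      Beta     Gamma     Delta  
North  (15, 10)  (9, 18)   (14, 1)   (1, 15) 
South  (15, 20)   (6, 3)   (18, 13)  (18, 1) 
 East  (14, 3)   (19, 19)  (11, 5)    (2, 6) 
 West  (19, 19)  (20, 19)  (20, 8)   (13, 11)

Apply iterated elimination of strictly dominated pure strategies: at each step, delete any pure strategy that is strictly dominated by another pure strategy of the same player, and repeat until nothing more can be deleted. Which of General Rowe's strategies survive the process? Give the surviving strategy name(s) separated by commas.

West

General Rowe's strategy North is strictly dominated by West (Alpha: 19>15, Beta: 20>9, Gamma: 20>14, Delta: 13>1) and is removed.
Row East is eliminated: West beats it against every remaining column (Alpha: 19>14, Beta: 20>19, Gamma: 20>11, Delta: 13>2).
For General Cole, Alpha strictly dominates Gamma on the remaining rows (South: 20>13, West: 19>8); eliminate Gamma.
General Cole's strategy Delta is strictly dominated by Alpha (South: 20>1, West: 19>11) and is removed.
General Rowe's strategy South is strictly dominated by West (Alpha: 19>15, Beta: 20>6) and is removed.
Among the remaining strategies, none is strictly dominated by another pure strategy of the same player, so the elimination stops.
Surviving strategies — General Rowe: {West}; General Cole: {Alpha, Beta}.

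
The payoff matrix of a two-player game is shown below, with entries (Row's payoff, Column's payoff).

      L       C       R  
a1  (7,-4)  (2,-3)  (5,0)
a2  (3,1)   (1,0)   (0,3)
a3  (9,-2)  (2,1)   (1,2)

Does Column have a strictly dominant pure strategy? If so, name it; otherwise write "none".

R

R vs L: a1: 0>-4, a2: 3>1, a3: 2>-2.
R vs C: a1: 0>-3, a2: 3>0, a3: 2>1.
R strictly beats every other strategy against every opponent action, so it is strictly dominant.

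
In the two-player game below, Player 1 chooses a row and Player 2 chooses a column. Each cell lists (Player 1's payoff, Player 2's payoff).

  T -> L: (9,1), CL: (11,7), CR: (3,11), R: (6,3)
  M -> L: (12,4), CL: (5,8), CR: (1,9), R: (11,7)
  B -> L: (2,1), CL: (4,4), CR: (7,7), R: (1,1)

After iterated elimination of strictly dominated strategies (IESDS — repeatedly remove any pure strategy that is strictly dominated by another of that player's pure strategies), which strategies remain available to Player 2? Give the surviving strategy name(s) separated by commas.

CR

For Player 2, CL strictly dominates L on the remaining rows (T: 7>1, M: 8>4, B: 4>1); eliminate L.
Player 2's strategy CL is strictly dominated by CR (T: 11>7, M: 9>8, B: 7>4) and is removed.
Column R is eliminated: CR beats it against every remaining row (T: 11>3, M: 9>7, B: 7>1).
Player 1's strategy T is strictly dominated by B (CR: 7>3) and is removed.
Row M is eliminated: B beats it against every remaining column (CR: 7>1).
Among the remaining strategies, none is strictly dominated by another pure strategy of the same player, so the elimination stops.
Surviving strategies — Player 1: {B}; Player 2: {CR}.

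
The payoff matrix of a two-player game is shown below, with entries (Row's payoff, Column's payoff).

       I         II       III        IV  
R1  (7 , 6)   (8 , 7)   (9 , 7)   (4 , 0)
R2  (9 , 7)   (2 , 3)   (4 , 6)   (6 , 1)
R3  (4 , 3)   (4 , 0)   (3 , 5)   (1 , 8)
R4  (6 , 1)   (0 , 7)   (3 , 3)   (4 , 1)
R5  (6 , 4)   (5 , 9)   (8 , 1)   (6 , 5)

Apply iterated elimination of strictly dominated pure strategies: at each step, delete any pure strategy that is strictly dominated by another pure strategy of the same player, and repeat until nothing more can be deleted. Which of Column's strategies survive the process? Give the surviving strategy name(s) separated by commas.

Row R3 is eliminated: R1 beats it against every remaining column (I: 7>4, II: 8>4, III: 9>3, IV: 4>1).
Row R4 is eliminated: R2 beats it against every remaining column (I: 9>6, II: 2>0, III: 4>3, IV: 6>4).
Column's strategy IV is strictly dominated by II (R1: 7>0, R2: 3>1, R5: 9>5) and is removed.
Row's strategy R5 is strictly dominated by R1 (I: 7>6, II: 8>5, III: 9>8) and is removed.
Among the remaining strategies, none is strictly dominated by another pure strategy of the same player, so the elimination stops.
Surviving strategies — Row: {R1, R2}; Column: {I, II, III}.

I, II, III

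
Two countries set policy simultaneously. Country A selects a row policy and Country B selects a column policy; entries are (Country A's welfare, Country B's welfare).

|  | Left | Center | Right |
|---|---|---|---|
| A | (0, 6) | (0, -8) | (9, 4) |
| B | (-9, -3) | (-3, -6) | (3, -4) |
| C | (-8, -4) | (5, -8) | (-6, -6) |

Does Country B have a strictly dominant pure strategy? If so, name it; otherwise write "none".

Left vs Center: A: 6>-8, B: -3>-6, C: -4>-8.
Left vs Right: A: 6>4, B: -3>-4, C: -4>-6.
Left strictly beats every other strategy against every opponent action, so it is strictly dominant.

Left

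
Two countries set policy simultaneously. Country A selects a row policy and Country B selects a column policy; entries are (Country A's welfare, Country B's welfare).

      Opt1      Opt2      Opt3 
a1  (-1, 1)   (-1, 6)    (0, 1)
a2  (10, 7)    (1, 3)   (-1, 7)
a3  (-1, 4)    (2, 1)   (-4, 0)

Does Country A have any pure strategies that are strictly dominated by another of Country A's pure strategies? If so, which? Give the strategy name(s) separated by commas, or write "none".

Nothing dominates a1: a2 at Opt3 (0>-1); a3 at Opt1 (-1=-1).
a2 is not dominated — it holds its own against a1 at Opt1 (10>-1); a3 at Opt1 (10>-1).
a3 is not dominated — it holds its own against a1 at Opt1 (-1=-1); a2 at Opt2 (2>1).

none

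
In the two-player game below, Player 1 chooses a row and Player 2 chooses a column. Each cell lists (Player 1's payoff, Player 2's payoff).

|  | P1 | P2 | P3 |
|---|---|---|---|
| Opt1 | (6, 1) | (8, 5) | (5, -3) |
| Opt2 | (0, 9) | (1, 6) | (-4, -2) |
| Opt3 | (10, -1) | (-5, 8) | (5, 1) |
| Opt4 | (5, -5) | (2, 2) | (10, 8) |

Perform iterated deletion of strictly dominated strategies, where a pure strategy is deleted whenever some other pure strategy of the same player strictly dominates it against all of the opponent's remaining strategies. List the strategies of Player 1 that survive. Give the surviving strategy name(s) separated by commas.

Opt1, Opt4

Row Opt2 is eliminated: Opt1 beats it against every remaining column (P1: 6>0, P2: 8>1, P3: 5>-4).
Column P1 is eliminated: P2 beats it against every remaining row (Opt1: 5>1, Opt3: 8>-1, Opt4: 2>-5).
Row Opt3 is eliminated: Opt4 beats it against every remaining column (P2: 2>-5, P3: 10>5).
Among the remaining strategies, none is strictly dominated by another pure strategy of the same player, so the elimination stops.
Surviving strategies — Player 1: {Opt1, Opt4}; Player 2: {P2, P3}.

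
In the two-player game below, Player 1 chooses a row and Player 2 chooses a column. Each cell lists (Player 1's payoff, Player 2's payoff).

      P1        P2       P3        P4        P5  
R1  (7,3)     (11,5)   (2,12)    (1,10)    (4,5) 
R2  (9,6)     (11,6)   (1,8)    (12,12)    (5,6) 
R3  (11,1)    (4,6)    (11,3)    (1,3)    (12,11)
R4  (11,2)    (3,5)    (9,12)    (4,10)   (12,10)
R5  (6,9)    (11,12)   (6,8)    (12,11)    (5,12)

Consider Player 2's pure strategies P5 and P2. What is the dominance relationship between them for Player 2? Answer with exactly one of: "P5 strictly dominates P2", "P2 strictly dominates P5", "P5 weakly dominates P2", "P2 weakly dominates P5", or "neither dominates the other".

P5 weakly dominates P2

Compare P5 to P2 across each choice by Player 1: R1: 5=5, R2: 6=6, R3: 11>6, R4: 10>5, R5: 12=12.
P5 is at least as good everywhere and strictly better somewhere (tied only at R1, R2, R5), so P5 weakly but not strictly dominates P2.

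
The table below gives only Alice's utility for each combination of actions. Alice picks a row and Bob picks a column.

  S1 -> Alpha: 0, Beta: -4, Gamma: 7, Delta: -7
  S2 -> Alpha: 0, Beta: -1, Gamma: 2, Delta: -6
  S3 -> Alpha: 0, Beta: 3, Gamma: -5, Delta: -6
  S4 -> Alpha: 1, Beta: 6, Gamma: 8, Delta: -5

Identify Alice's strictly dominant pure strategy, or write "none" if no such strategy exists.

S4 vs S1: Alpha: 1>0, Beta: 6>-4, Gamma: 8>7, Delta: -5>-7.
S4 vs S2: Alpha: 1>0, Beta: 6>-1, Gamma: 8>2, Delta: -5>-6.
S4 vs S3: Alpha: 1>0, Beta: 6>3, Gamma: 8>-5, Delta: -5>-6.
S4 strictly beats every other strategy against every opponent action, so it is strictly dominant.

S4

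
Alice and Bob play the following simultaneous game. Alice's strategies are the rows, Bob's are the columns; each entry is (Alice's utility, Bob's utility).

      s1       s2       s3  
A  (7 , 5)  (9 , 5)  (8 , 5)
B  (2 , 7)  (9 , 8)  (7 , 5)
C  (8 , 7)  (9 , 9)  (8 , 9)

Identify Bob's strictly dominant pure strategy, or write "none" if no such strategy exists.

s1 fails to dominate s2 at A (5=5).
s2 fails to dominate s1 at A (5=5).
s3 fails to dominate s1 at A (5=5).
No single strategy dominates all the others.

none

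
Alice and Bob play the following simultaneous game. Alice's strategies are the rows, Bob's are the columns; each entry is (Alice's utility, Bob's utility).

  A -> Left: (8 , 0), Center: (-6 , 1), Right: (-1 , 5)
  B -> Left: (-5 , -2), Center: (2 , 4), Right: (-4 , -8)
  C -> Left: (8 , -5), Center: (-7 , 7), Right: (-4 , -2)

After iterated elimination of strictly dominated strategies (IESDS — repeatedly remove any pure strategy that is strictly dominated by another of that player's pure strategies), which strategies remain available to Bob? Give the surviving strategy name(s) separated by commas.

Column Left is eliminated: Center beats it against every remaining row (A: 1>0, B: 4>-2, C: 7>-5).
For Alice, A strictly dominates C on the remaining columns (Center: -6>-7, Right: -1>-4); eliminate C.
Among the remaining strategies, none is strictly dominated by another pure strategy of the same player, so the elimination stops.
Surviving strategies — Alice: {A, B}; Bob: {Center, Right}.

Center, Right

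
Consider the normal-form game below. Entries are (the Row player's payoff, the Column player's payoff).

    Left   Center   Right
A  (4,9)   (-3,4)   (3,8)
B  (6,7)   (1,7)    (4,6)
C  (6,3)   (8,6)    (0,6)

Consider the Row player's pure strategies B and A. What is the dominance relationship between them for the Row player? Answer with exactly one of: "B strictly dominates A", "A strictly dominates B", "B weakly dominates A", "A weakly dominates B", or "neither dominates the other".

B's payoffs vs A's, by the Column player's action — Left: 6>4, Center: 1>-3, Right: 4>3.
Every comparison favours B, so B strictly dominates A.

B strictly dominates A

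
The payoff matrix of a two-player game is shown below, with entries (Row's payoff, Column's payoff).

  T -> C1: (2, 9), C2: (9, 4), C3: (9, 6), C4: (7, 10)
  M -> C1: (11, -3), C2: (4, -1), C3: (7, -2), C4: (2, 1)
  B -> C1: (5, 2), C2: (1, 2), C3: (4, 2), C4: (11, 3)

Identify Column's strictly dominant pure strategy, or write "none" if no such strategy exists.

C4 vs C1: T: 10>9, M: 1>-3, B: 3>2.
C4 vs C2: T: 10>4, M: 1>-1, B: 3>2.
C4 vs C3: T: 10>6, M: 1>-2, B: 3>2.
C4 strictly beats every other strategy against every opponent action, so it is strictly dominant.

C4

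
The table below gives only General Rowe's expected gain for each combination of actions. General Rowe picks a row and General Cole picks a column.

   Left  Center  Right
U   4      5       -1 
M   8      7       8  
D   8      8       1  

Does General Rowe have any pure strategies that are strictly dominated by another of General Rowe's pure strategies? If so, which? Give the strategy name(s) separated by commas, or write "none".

M strictly dominates U — Left: 8>4, Center: 7>5, Right: 8>-1.
Nothing dominates M: U at Left (8>4); D at Left (8=8).
D is not dominated — it holds its own against U at Left (8>4); M at Left (8=8).

U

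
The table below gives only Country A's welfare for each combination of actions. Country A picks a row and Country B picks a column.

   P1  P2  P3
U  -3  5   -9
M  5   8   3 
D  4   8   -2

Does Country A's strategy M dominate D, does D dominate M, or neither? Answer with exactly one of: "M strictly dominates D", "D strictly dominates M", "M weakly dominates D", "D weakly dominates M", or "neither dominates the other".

M's payoffs vs D's, by Country B's action — P1: 5>4, P2: 8=8, P3: 3>-2.
M is at least as good everywhere and strictly better somewhere (tied only at P2), so M weakly but not strictly dominates D.

M weakly dominates D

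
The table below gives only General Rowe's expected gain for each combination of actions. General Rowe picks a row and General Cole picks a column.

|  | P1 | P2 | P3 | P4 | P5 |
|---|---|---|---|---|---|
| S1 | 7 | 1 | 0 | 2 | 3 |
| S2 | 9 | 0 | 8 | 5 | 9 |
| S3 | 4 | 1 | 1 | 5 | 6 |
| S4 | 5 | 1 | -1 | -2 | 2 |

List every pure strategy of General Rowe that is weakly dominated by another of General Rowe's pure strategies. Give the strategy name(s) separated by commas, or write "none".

S4

S1 is not dominated — it holds its own against S2 at P2 (1>0); S3 at P1 (7>4); S4 at P1 (7>5).
Nothing dominates S2: S1 at P1 (9>7); S3 at P1 (9>4); S4 at P1 (9>5).
Nothing dominates S3: S1 at P3 (1>0); S2 at P2 (1>0); S4 at P3 (1>-1).
S4: dominated, since S1 does at least as well everywhere (P1: 7>5, P2: 1=1, P3: 0>-1, P4: 2>-2, P5: 3>2).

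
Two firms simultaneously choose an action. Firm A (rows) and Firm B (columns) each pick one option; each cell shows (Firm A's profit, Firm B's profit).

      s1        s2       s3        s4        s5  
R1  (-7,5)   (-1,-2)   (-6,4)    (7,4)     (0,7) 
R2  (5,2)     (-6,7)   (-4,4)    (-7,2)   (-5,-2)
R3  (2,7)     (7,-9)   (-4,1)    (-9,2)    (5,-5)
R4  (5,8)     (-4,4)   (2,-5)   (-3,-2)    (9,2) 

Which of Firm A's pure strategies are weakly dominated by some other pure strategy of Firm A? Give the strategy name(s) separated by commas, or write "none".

Nothing dominates R1: R2 at s2 (-1>-6); R3 at s4 (7>-9); R4 at s2 (-1>-4).
R4 weakly dominates R2 — s1: 5=5, s2: -4>-6, s3: 2>-4, s4: -3>-7, s5: 9>-5.
R3 is not dominated — it holds its own against R1 at s1 (2>-7); R2 at s2 (7>-6); R4 at s2 (7>-4).
R4 is not dominated — it holds its own against R1 at s1 (5>-7); R2 at s2 (-4>-6); R3 at s1 (5>2).

R2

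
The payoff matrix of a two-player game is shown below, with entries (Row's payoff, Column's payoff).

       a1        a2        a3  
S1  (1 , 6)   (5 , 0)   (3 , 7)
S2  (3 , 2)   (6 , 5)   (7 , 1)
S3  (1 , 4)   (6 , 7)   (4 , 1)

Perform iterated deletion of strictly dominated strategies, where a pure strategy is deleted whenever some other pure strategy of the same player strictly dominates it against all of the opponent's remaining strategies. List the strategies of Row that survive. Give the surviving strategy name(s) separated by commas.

S2, S3

Row's strategy S1 is strictly dominated by S2 (a1: 3>1, a2: 6>5, a3: 7>3) and is removed.
Column a1 is eliminated: a2 beats it against every remaining row (S2: 5>2, S3: 7>4).
Column a3 is eliminated: a2 beats it against every remaining row (S2: 5>1, S3: 7>1).
Among the remaining strategies, none is strictly dominated by another pure strategy of the same player, so the elimination stops.
Surviving strategies — Row: {S2, S3}; Column: {a2}.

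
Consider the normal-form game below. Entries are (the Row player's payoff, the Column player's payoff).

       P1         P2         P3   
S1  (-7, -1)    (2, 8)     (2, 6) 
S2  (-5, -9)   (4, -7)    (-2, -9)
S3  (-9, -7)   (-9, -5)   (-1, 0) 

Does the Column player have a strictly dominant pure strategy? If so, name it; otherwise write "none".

none

P1 fails to dominate P2 at S1 (-1<8).
P2 fails to dominate P3 at S3 (-5<0).
P3 fails to dominate P1 at S2 (-9=-9).
No single strategy dominates all the others.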